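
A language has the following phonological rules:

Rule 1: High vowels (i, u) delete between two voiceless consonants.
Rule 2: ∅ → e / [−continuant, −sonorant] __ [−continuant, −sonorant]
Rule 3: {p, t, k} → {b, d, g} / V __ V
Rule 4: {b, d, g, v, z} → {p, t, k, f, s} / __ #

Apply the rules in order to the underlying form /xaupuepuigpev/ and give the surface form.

xaubuebuigebef

Rule 1 (high vowel syncope): no segment meets the environment; /xaupuepuigpev/ is unchanged.
Rule 2 (stop-cluster e-epenthesis): /g/ and /p/ form a stop–stop cluster, so [e] is inserted between them. /xaupuepuigpev/ → xaupuepuigepev.
Rule 3 (intervocalic voicing): /p/ is a voiceless stop between vowels /u/ and /u/, so it voices to [b]. /p/ is a voiceless stop between vowels /e/ and /u/, so it voices to [b]. /p/ is a voiceless stop between vowels /e/ and /e/, so it voices to [b]. /xaupuepuigepev/ → xaubuebuigebev.
Rule 4 (final devoicing): /v/ is a voiced obstruent in word-final position, so it devoices to [f]. /xaubuebuigebev/ → xaubuebuigebef.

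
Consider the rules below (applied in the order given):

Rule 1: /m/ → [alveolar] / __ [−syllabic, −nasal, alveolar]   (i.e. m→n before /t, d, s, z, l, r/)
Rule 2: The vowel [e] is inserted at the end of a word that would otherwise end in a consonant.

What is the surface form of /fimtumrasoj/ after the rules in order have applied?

fintunrasoje

Rule 1 (nasal place assimilation): /m/ precedes the alveolar consonant /t/, so it assimilates in place to [n]. /m/ precedes the alveolar consonant /r/, so it assimilates in place to [n]. /fimtumrasoj/ → fintunrasoj.
Rule 2 (final e-epenthesis): the form ends in the consonant /j/, so [e] is inserted word-finally. /fintunrasoj/ → fintunrasoje.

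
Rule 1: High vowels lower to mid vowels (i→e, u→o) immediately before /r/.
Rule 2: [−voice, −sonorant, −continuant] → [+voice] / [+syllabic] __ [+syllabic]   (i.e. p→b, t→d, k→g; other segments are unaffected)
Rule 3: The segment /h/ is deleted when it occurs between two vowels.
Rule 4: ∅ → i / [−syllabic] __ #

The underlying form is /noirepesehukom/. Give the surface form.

Rule 1 (pre-rhotic lowering): /i/ is a high vowel immediately before /r/, so it lowers to [e]. /noirepesehukom/ → noerepesehukom.
Rule 2 (intervocalic voicing): /p/ is a voiceless stop between vowels /e/ and /e/, so it voices to [b]. /k/ is a voiceless stop between vowels /u/ and /o/, so it voices to [g]. /noerepesehukom/ → noerebesehugom.
Rule 3 (intervocalic h-deletion): /h/ occurs between vowels /e/ and /u/, so it deletes. /noerebesehugom/ → noerebeseugom.
Rule 4 (final i-epenthesis): the form ends in the consonant /m/, so [i] is inserted word-finally. /noerebeseugom/ → noerebeseugomi.

noerebeseugomi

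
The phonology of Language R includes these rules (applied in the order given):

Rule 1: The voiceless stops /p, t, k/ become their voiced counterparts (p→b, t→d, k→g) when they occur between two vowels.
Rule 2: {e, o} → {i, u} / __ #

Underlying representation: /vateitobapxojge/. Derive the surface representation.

Rule 1 (intervocalic voicing): /t/ is a voiceless stop between vowels /a/ and /e/, so it voices to [d]. /t/ is a voiceless stop between vowels /i/ and /o/, so it voices to [d]. /vateitobapxojge/ → vadeidobapxojge.
Rule 2 (final vowel raising): /e/ is a mid vowel in word-final position, so it raises to [i]. /vadeidobapxojge/ → vadeidobapxojgi.

vadeidobapxojgi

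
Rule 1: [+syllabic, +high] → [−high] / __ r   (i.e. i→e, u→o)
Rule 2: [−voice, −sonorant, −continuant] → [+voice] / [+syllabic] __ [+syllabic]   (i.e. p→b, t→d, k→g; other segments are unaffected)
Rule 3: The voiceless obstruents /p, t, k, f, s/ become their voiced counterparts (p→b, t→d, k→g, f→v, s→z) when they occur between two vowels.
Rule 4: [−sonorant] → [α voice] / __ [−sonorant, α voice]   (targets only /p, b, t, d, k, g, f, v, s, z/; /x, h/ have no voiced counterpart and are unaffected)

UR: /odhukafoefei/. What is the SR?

othugavoevei

Rule 1 (pre-rhotic lowering): no segment meets the environment; /odhukafoefei/ is unchanged.
Rule 2 (intervocalic voicing): /k/ is a voiceless stop between vowels /u/ and /a/, so it voices to [g]. /odhukafoefei/ → odhugafoefei.
Rule 3 (intervocalic voicing): /f/ is a voiceless obstruent between vowels /a/ and /o/, so it voices to [v]. /f/ is a voiceless obstruent between vowels /e/ and /e/, so it voices to [v]. /odhugafoefei/ → odhugavoevei.
Rule 4 (regressive voicing assimilation): /d/ precedes the voiceless obstruent /h/, so it devoices to [t] by assimilation. /odhugavoevei/ → othugavoevei.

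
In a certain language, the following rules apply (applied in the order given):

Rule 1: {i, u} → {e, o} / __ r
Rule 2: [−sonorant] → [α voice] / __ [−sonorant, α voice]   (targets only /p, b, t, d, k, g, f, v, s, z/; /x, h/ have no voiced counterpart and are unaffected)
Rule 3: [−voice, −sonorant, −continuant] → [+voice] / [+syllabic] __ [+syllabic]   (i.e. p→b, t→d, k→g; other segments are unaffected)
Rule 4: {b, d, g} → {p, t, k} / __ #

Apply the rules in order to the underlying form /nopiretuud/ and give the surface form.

nobereduut

Rule 1 (pre-rhotic lowering): /i/ is a high vowel immediately before /r/, so it lowers to [e]. /nopiretuud/ → noperetuud.
Rule 2 (regressive voicing assimilation): no segment meets the environment; /noperetuud/ is unchanged.
Rule 3 (intervocalic voicing): /p/ is a voiceless stop between vowels /o/ and /e/, so it voices to [b]. /t/ is a voiceless stop between vowels /e/ and /u/, so it voices to [d]. /noperetuud/ → nobereduud.
Rule 4 (final devoicing): /d/ is a voiced stop in word-final position, so it devoices to [t]. /nobereduud/ → nobereduut.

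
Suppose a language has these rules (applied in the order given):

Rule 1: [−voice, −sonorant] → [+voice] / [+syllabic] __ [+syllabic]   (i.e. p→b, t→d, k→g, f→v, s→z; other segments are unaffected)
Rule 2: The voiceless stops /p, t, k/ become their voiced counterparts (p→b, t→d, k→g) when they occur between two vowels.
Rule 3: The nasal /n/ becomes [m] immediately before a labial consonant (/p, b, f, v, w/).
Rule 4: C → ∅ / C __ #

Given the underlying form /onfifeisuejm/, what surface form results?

Rule 1 (intervocalic voicing): /f/ is a voiceless obstruent between vowels /i/ and /e/, so it voices to [v]. /s/ is a voiceless obstruent between vowels /i/ and /u/, so it voices to [z]. /onfifeisuejm/ → onfiveizuejm.
Rule 2 (intervocalic voicing): no segment meets the environment; /onfiveizuejm/ is unchanged.
Rule 3 (nasal place assimilation): /n/ precedes the labial consonant /f/, so it assimilates in place to [m]. /onfiveizuejm/ → omfiveizuejm.
Rule 4 (final cluster simplification): /m/ is the second consonant of a word-final cluster /jm/, so it deletes. /omfiveizuejm/ → omfiveizuej.

omfiveizuej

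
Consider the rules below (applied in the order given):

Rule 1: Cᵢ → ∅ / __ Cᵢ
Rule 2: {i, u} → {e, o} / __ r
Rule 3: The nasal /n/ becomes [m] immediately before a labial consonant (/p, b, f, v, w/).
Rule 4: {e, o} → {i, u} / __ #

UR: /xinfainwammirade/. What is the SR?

ximfaimwameradi

Rule 1 (degemination): /mm/ is a geminate; the first /m/ deletes. /xinfainwammirade/ → xinfainwamirade.
Rule 2 (pre-rhotic lowering): /i/ is a high vowel immediately before /r/, so it lowers to [e]. /xinfainwamirade/ → xinfainwamerade.
Rule 3 (nasal place assimilation): /n/ precedes the labial consonant /f/, so it assimilates in place to [m]. /n/ precedes the labial consonant /w/, so it assimilates in place to [m]. /xinfainwamerade/ → ximfaimwamerade.
Rule 4 (final vowel raising): /e/ is a mid vowel in word-final position, so it raises to [i]. /ximfaimwamerade/ → ximfaimwameradi.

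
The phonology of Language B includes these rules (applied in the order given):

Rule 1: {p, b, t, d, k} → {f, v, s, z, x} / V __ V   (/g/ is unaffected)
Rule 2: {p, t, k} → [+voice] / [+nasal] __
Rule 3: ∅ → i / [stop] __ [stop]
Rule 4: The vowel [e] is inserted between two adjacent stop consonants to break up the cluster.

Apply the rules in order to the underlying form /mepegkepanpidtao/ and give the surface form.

Rule 1 (intervocalic spirantization): /p/ is a stop between vowels /e/ and /e/, so it spirantizes to the fricative [f]. /p/ is a stop between vowels /e/ and /a/, so it spirantizes to the fricative [f]. /mepegkepanpidtao/ → mefegkefanpidtao.
Rule 2 (post-nasal voicing): /p/ is a voiceless stop immediately after the nasal /n/, so it voices to [b]. /mefegkefanpidtao/ → mefegkefanbidtao.
Rule 3 (stop-cluster i-epenthesis): /g/ and /k/ form a stop–stop cluster, so [i] is inserted between them. /d/ and /t/ form a stop–stop cluster, so [i] is inserted between them. /mefegkefanbidtao/ → mefegikefanbiditao.
Rule 4 (stop-cluster e-epenthesis): no segment meets the environment; /mefegikefanbiditao/ is unchanged.

mefegikefanbiditao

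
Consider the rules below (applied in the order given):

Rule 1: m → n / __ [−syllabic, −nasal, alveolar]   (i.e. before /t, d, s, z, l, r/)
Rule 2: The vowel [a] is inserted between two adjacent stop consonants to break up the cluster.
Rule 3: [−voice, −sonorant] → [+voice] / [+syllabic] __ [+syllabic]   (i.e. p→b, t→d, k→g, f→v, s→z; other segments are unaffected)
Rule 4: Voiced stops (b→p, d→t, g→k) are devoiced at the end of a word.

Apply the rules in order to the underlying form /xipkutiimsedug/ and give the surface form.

xibagudiinseduk

Rule 1 (nasal place assimilation): /m/ precedes the alveolar consonant /s/, so it assimilates in place to [n]. /xipkutiimsedug/ → xipkutiinsedug.
Rule 2 (stop-cluster a-epenthesis): /p/ and /k/ form a stop–stop cluster, so [a] is inserted between them. /xipkutiinsedug/ → xipakutiinsedug.
Rule 3 (intervocalic voicing): /p/ is a voiceless obstruent between vowels /i/ and /a/, so it voices to [b]. /k/ is a voiceless obstruent between vowels /a/ and /u/, so it voices to [g]. /t/ is a voiceless obstruent between vowels /u/ and /i/, so it voices to [d]. /xipakutiinsedug/ → xibagudiinsedug.
Rule 4 (final devoicing): /g/ is a voiced stop in word-final position, so it devoices to [k]. /xibagudiinsedug/ → xibagudiinseduk.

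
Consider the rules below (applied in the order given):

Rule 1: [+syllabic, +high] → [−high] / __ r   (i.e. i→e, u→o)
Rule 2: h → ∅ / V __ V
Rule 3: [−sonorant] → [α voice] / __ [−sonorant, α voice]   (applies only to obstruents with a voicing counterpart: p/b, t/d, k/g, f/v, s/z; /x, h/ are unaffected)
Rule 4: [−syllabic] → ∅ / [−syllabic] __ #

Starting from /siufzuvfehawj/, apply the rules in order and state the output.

Rule 1 (pre-rhotic lowering): no segment meets the environment; /siufzuvfehawj/ is unchanged.
Rule 2 (intervocalic h-deletion): /h/ occurs between vowels /e/ and /a/, so it deletes. /siufzuvfehawj/ → siufzuvfeawj.
Rule 3 (regressive voicing assimilation): /f/ precedes the voiced obstruent /z/, so it voices to [v] by assimilation. /v/ precedes the voiceless obstruent /f/, so it devoices to [f] by assimilation. /siufzuvfeawj/ → siuvzuffeawj.
Rule 4 (final cluster simplification): /j/ is the second consonant of a word-final cluster /wj/, so it deletes. /siuvzuffeawj/ → siuvzuffeaw.

siuvzuffeaw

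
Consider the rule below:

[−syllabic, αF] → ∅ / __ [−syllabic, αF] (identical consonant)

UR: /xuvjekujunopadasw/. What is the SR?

xuvjekujunopadasw

No segment of /xuvjekujunopadasw/ meets the structural description of the rule, so the form surfaces unchanged.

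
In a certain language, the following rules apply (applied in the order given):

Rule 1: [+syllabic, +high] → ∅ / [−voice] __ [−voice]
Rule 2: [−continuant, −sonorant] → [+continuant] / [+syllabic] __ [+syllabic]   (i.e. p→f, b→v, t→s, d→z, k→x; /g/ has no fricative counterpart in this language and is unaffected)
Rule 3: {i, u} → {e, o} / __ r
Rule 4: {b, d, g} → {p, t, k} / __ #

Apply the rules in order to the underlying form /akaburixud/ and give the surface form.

axavorixut

Rule 1 (high vowel syncope): no segment meets the environment; /akaburixud/ is unchanged.
Rule 2 (intervocalic spirantization): /k/ is a stop between vowels /a/ and /a/, so it spirantizes to the fricative [x]. /b/ is a stop between vowels /a/ and /u/, so it spirantizes to the fricative [v]. /akaburixud/ → axavurixud.
Rule 3 (pre-rhotic lowering): /u/ is a high vowel immediately before /r/, so it lowers to [o]. /axavurixud/ → axavorixud.
Rule 4 (final devoicing): /d/ is a voiced stop in word-final position, so it devoices to [t]. /axavorixud/ → axavorixut.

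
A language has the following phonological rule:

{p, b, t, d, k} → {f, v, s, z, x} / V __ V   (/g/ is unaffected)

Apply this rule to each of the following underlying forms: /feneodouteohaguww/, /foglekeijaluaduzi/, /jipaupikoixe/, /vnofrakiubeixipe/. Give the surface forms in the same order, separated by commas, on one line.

feneozouseohaguww, foglexeijaluazuzi, jifaufixoixe, vnofraxiuveixife

/feneodouteohaguww/: /d/ is a stop between vowels /o/ and /o/, so it spirantizes to the fricative [z]. /t/ is a stop between vowels /u/ and /e/, so it spirantizes to the fricative [s]. → [feneozouseohaguww].
/foglekeijaluaduzi/: /k/ is a stop between vowels /e/ and /e/, so it spirantizes to the fricative [x]. /d/ is a stop between vowels /a/ and /u/, so it spirantizes to the fricative [z]. → [foglexeijaluazuzi].
/jipaupikoixe/: /p/ is a stop between vowels /i/ and /a/, so it spirantizes to the fricative [f]. /p/ is a stop between vowels /u/ and /i/, so it spirantizes to the fricative [f]. /k/ is a stop between vowels /i/ and /o/, so it spirantizes to the fricative [x]. → [jifaufixoixe].
/vnofrakiubeixipe/: /k/ is a stop between vowels /a/ and /i/, so it spirantizes to the fricative [x]. /b/ is a stop between vowels /u/ and /e/, so it spirantizes to the fricative [v]. /p/ is a stop between vowels /i/ and /e/, so it spirantizes to the fricative [f]. → [vnofraxiuveixife].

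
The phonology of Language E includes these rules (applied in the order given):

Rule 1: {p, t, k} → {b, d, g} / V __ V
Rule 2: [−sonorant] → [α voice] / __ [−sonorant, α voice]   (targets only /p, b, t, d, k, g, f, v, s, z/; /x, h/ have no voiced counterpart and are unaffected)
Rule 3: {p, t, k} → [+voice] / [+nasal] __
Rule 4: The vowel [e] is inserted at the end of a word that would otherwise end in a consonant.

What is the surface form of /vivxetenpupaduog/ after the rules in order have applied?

Rule 1 (intervocalic voicing): /t/ is a voiceless stop between vowels /e/ and /e/, so it voices to [d]. /p/ is a voiceless stop between vowels /u/ and /a/, so it voices to [b]. /vivxetenpupaduog/ → vivxedenpubaduog.
Rule 2 (regressive voicing assimilation): /v/ precedes the voiceless obstruent /x/, so it devoices to [f] by assimilation. /vivxedenpubaduog/ → vifxedenpubaduog.
Rule 3 (post-nasal voicing): /p/ is a voiceless stop immediately after the nasal /n/, so it voices to [b]. /vifxedenpubaduog/ → vifxedenbubaduog.
Rule 4 (final e-epenthesis): the form ends in the consonant /g/, so [e] is inserted word-finally. /vifxedenbubaduog/ → vifxedenbubaduoge.

vifxedenbubaduoge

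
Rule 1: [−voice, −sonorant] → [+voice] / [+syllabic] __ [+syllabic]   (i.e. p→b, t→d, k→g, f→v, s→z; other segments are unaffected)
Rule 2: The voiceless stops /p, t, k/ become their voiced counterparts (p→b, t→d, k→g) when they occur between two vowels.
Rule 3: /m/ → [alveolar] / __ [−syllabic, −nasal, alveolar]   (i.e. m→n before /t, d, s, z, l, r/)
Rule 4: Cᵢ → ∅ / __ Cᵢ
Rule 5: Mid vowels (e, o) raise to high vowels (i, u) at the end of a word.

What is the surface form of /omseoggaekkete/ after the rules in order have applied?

onseogaekedi

Rule 1 (intervocalic voicing): /t/ is a voiceless obstruent between vowels /e/ and /e/, so it voices to [d]. /omseoggaekkete/ → omseoggaekkede.
Rule 2 (intervocalic voicing): no segment meets the environment; /omseoggaekkede/ is unchanged.
Rule 3 (nasal place assimilation): /m/ precedes the alveolar consonant /s/, so it assimilates in place to [n]. /omseoggaekkede/ → onseoggaekkede.
Rule 4 (degemination): /gg/ is a geminate; the first /g/ deletes. /kk/ is a geminate; the first /k/ deletes. /onseoggaekkede/ → onseogaekede.
Rule 5 (final vowel raising): /e/ is a mid vowel in word-final position, so it raises to [i]. /onseogaekede/ → onseogaekedi.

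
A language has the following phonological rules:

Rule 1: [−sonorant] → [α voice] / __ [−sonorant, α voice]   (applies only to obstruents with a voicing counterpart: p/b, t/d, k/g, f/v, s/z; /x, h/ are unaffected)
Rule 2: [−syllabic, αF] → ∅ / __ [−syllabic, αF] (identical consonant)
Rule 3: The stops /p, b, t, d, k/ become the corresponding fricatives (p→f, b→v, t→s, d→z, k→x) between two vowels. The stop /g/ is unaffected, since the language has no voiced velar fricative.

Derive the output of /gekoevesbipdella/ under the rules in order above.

Rule 1 (regressive voicing assimilation): /s/ precedes the voiced obstruent /b/, so it voices to [z] by assimilation. /p/ precedes the voiced obstruent /d/, so it voices to [b] by assimilation. /gekoevesbipdella/ → gekoevezbibdella.
Rule 2 (degemination): /ll/ is a geminate; the first /l/ deletes. /gekoevezbibdella/ → gekoevezbibdela.
Rule 3 (intervocalic spirantization): /k/ is a stop between vowels /e/ and /o/, so it spirantizes to the fricative [x]. /gekoevezbibdela/ → gexoevezbibdela.

gexoevezbibdela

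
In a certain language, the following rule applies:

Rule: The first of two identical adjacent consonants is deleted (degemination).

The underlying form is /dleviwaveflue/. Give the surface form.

No segment of /dleviwaveflue/ meets the structural description of the rule, so the form surfaces unchanged.

dleviwaveflue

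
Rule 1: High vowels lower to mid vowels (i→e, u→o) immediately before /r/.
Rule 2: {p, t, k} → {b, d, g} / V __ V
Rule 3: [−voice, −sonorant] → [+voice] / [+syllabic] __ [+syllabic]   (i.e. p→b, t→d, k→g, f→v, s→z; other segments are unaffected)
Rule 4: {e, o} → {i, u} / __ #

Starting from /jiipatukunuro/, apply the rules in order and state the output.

Rule 1 (pre-rhotic lowering): /u/ is a high vowel immediately before /r/, so it lowers to [o]. /jiipatukunuro/ → jiipatukunoro.
Rule 2 (intervocalic voicing): /p/ is a voiceless stop between vowels /i/ and /a/, so it voices to [b]. /t/ is a voiceless stop between vowels /a/ and /u/, so it voices to [d]. /k/ is a voiceless stop between vowels /u/ and /u/, so it voices to [g]. /jiipatukunoro/ → jiibadugunoro.
Rule 3 (intervocalic voicing): no segment meets the environment; /jiibadugunoro/ is unchanged.
Rule 4 (final vowel raising): /o/ is a mid vowel in word-final position, so it raises to [u]. /jiibadugunoro/ → jiibadugunoru.

jiibadugunoru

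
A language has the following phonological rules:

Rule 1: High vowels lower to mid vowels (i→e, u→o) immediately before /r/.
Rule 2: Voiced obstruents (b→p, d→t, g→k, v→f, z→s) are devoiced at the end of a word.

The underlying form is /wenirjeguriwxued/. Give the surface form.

wenerjegoriwxuet

Rule 1 (pre-rhotic lowering): /i/ is a high vowel immediately before /r/, so it lowers to [e]. /u/ is a high vowel immediately before /r/, so it lowers to [o]. /wenirjeguriwxued/ → wenerjegoriwxued.
Rule 2 (final devoicing): /d/ is a voiced obstruent in word-final position, so it devoices to [t]. /wenerjegoriwxued/ → wenerjegoriwxuet.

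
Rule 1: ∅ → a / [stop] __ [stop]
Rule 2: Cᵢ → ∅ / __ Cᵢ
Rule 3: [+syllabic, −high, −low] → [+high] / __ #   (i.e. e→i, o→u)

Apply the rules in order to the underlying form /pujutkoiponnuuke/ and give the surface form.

pujutakoiponuuki

Rule 1 (stop-cluster a-epenthesis): /t/ and /k/ form a stop–stop cluster, so [a] is inserted between them. /pujutkoiponnuuke/ → pujutakoiponnuuke.
Rule 2 (degemination): /nn/ is a geminate; the first /n/ deletes. /pujutakoiponnuuke/ → pujutakoiponuuke.
Rule 3 (final vowel raising): /e/ is a mid vowel in word-final position, so it raises to [i]. /pujutakoiponuuke/ → pujutakoiponuuki.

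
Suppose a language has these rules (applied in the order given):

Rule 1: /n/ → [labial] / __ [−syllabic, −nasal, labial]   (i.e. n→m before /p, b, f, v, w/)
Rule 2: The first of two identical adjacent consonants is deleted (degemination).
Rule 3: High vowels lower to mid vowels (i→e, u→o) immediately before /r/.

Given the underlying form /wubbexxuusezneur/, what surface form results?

Rule 1 (nasal place assimilation): no segment meets the environment; /wubbexxuusezneur/ is unchanged.
Rule 2 (degemination): /bb/ is a geminate; the first /b/ deletes. /xx/ is a geminate; the first /x/ deletes. /wubbexxuusezneur/ → wubexuusezneur.
Rule 3 (pre-rhotic lowering): /u/ is a high vowel immediately before /r/, so it lowers to [o]. /wubexuusezneur/ → wubexuusezneor.

wubexuusezneor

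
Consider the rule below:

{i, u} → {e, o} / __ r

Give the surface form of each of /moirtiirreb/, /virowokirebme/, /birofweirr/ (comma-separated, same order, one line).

moertierreb, verowokerebme, berofweerr

/moirtiirreb/: /i/ is a high vowel immediately before /r/, so it lowers to [e]. /i/ is a high vowel immediately before /r/, so it lowers to [e]. → [moertierreb].
/virowokirebme/: /i/ is a high vowel immediately before /r/, so it lowers to [e]. /i/ is a high vowel immediately before /r/, so it lowers to [e]. → [verowokerebme].
/birofweirr/: /i/ is a high vowel immediately before /r/, so it lowers to [e]. /i/ is a high vowel immediately before /r/, so it lowers to [e]. → [berofweerr].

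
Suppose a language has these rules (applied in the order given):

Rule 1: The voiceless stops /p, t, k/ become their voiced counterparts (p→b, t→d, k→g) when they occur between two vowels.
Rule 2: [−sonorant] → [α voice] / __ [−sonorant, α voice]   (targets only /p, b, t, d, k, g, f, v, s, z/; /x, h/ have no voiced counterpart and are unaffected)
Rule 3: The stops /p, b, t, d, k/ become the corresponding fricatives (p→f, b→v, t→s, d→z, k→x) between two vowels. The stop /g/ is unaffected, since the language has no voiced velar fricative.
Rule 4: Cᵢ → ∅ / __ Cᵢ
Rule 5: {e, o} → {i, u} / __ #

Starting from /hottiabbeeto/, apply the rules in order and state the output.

hotiabeezu

Rule 1 (intervocalic voicing): /t/ is a voiceless stop between vowels /e/ and /o/, so it voices to [d]. /hottiabbeeto/ → hottiabbeedo.
Rule 2 (regressive voicing assimilation): no segment meets the environment; /hottiabbeedo/ is unchanged.
Rule 3 (intervocalic spirantization): /d/ is a stop between vowels /e/ and /o/, so it spirantizes to the fricative [z]. /hottiabbeedo/ → hottiabbeezo.
Rule 4 (degemination): /tt/ is a geminate; the first /t/ deletes. /bb/ is a geminate; the first /b/ deletes. /hottiabbeezo/ → hotiabeezo.
Rule 5 (final vowel raising): /o/ is a mid vowel in word-final position, so it raises to [u]. /hotiabeezo/ → hotiabeezu.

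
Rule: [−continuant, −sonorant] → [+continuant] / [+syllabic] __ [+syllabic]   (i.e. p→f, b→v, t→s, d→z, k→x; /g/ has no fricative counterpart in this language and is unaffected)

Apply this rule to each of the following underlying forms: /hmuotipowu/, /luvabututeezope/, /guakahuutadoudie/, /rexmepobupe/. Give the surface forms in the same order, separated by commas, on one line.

/hmuotipowu/: /t/ is a stop between vowels /o/ and /i/, so it spirantizes to the fricative [s]. /p/ is a stop between vowels /i/ and /o/, so it spirantizes to the fricative [f]. → [hmuosifowu].
/luvabututeezope/: /b/ is a stop between vowels /a/ and /u/, so it spirantizes to the fricative [v]. /t/ is a stop between vowels /u/ and /u/, so it spirantizes to the fricative [s]. /t/ is a stop between vowels /u/ and /e/, so it spirantizes to the fricative [s]. /p/ is a stop between vowels /o/ and /e/, so it spirantizes to the fricative [f]. → [luvavususeezofe].
/guakahuutadoudie/: /k/ is a stop between vowels /a/ and /a/, so it spirantizes to the fricative [x]. /t/ is a stop between vowels /u/ and /a/, so it spirantizes to the fricative [s]. /d/ is a stop between vowels /a/ and /o/, so it spirantizes to the fricative [z]. /d/ is a stop between vowels /u/ and /i/, so it spirantizes to the fricative [z]. → [guaxahuusazouzie].
/rexmepobupe/: /p/ is a stop between vowels /e/ and /o/, so it spirantizes to the fricative [f]. /b/ is a stop between vowels /o/ and /u/, so it spirantizes to the fricative [v]. /p/ is a stop between vowels /u/ and /e/, so it spirantizes to the fricative [f]. → [rexmefovufe].

hmuosifowu, luvavususeezofe, guaxahuusazouzie, rexmefovufe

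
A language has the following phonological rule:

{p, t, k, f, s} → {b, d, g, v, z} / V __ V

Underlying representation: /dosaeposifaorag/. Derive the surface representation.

dozaebozivaorag

/s/ is a voiceless obstruent between vowels /o/ and /a/, so it voices to [z].
/p/ is a voiceless obstruent between vowels /e/ and /o/, so it voices to [b].
/s/ is a voiceless obstruent between vowels /o/ and /i/, so it voices to [z].
/f/ is a voiceless obstruent between vowels /i/ and /a/, so it voices to [v].
Surface form: [dozaebozivaorag].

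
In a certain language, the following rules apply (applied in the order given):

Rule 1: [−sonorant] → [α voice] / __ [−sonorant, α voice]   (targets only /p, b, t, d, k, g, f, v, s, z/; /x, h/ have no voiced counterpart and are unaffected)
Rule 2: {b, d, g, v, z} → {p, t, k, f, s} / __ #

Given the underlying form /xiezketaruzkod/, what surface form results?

Rule 1 (regressive voicing assimilation): /z/ precedes the voiceless obstruent /k/, so it devoices to [s] by assimilation. /z/ precedes the voiceless obstruent /k/, so it devoices to [s] by assimilation. /xiezketaruzkod/ → xiesketaruskod.
Rule 2 (final devoicing): /d/ is a voiced obstruent in word-final position, so it devoices to [t]. /xiesketaruskod/ → xiesketaruskot.

xiesketaruskot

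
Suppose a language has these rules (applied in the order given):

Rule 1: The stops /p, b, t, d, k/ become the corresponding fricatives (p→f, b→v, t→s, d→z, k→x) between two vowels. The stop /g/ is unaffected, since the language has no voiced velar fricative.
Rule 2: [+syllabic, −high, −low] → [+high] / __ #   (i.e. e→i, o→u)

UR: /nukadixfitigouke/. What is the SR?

nuxazixfisigouxi

Rule 1 (intervocalic spirantization): /k/ is a stop between vowels /u/ and /a/, so it spirantizes to the fricative [x]. /d/ is a stop between vowels /a/ and /i/, so it spirantizes to the fricative [z]. /t/ is a stop between vowels /i/ and /i/, so it spirantizes to the fricative [s]. /k/ is a stop between vowels /u/ and /e/, so it spirantizes to the fricative [x]. /nukadixfitigouke/ → nuxazixfisigouxe.
Rule 2 (final vowel raising): /e/ is a mid vowel in word-final position, so it raises to [i]. /nuxazixfisigouxe/ → nuxazixfisigouxi.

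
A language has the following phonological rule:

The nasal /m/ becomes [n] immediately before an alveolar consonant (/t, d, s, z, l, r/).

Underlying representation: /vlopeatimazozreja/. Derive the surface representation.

No segment of /vlopeatimazozreja/ meets the structural description of the rule, so the form surfaces unchanged.

vlopeatimazozreja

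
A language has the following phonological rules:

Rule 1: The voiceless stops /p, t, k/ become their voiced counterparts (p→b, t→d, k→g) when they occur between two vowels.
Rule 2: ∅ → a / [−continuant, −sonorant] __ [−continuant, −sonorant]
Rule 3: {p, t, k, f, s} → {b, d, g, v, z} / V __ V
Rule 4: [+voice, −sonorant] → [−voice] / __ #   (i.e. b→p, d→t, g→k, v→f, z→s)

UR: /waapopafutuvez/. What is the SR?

waabobavuduves

Rule 1 (intervocalic voicing): /p/ is a voiceless stop between vowels /a/ and /o/, so it voices to [b]. /p/ is a voiceless stop between vowels /o/ and /a/, so it voices to [b]. /t/ is a voiceless stop between vowels /u/ and /u/, so it voices to [d]. /waapopafutuvez/ → waabobafuduvez.
Rule 2 (stop-cluster a-epenthesis): no segment meets the environment; /waabobafuduvez/ is unchanged.
Rule 3 (intervocalic voicing): /f/ is a voiceless obstruent between vowels /a/ and /u/, so it voices to [v]. /waabobafuduvez/ → waabobavuduvez.
Rule 4 (final devoicing): /z/ is a voiced obstruent in word-final position, so it devoices to [s]. /waabobavuduvez/ → waabobavuduves.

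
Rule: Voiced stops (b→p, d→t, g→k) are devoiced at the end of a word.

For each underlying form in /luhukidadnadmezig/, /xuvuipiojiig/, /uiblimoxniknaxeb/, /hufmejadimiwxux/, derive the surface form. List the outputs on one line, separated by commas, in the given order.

/luhukidadnadmezig/: /g/ is a voiced stop in word-final position, so it devoices to [k]. → [luhukidadnadmezik].
/xuvuipiojiig/: /g/ is a voiced stop in word-final position, so it devoices to [k]. → [xuvuipiojiik].
/uiblimoxniknaxeb/: /b/ is a voiced stop in word-final position, so it devoices to [p]. → [uiblimoxniknaxep].
/hufmejadimiwxux/: the rule's environment is not met; surfaces unchanged as [hufmejadimiwxux].

luhukidadnadmezik, xuvuipiojiik, uiblimoxniknaxep, hufmejadimiwxux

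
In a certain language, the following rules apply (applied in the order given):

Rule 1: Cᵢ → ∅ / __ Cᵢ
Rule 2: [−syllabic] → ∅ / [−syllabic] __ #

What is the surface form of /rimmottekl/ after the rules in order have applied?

Rule 1 (degemination): /mm/ is a geminate; the first /m/ deletes. /tt/ is a geminate; the first /t/ deletes. /rimmottekl/ → rimotekl.
Rule 2 (final cluster simplification): /l/ is the second consonant of a word-final cluster /kl/, so it deletes. /rimotekl/ → rimotek.

rimotek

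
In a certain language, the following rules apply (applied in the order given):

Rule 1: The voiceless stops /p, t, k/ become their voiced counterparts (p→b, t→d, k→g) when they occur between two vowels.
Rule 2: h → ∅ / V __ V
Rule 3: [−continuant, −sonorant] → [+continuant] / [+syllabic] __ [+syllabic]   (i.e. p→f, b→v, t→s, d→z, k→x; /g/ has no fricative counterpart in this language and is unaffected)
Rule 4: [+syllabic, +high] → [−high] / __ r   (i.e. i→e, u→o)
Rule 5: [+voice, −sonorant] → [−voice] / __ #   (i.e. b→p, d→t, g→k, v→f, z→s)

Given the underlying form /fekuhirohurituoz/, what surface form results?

fegueroorizuos

Rule 1 (intervocalic voicing): /k/ is a voiceless stop between vowels /e/ and /u/, so it voices to [g]. /t/ is a voiceless stop between vowels /i/ and /u/, so it voices to [d]. /fekuhirohurituoz/ → feguhirohuriduoz.
Rule 2 (intervocalic h-deletion): /h/ occurs between vowels /u/ and /i/, so it deletes. /h/ occurs between vowels /o/ and /u/, so it deletes. /feguhirohuriduoz/ → feguirouriduoz.
Rule 3 (intervocalic spirantization): /d/ is a stop between vowels /i/ and /u/, so it spirantizes to the fricative [z]. /feguirouriduoz/ → feguirourizuoz.
Rule 4 (pre-rhotic lowering): /i/ is a high vowel immediately before /r/, so it lowers to [e]. /u/ is a high vowel immediately before /r/, so it lowers to [o]. /feguirourizuoz/ → fegueroorizuoz.
Rule 5 (final devoicing): /z/ is a voiced obstruent in word-final position, so it devoices to [s]. /fegueroorizuoz/ → fegueroorizuos.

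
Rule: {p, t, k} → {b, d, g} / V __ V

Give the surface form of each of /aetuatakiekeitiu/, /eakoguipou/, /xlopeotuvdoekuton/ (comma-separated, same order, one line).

aeduadagiegeidiu, eagoguibou, xlobeoduvdoegudon

/aetuatakiekeitiu/: /t/ is a voiceless stop between vowels /e/ and /u/, so it voices to [d]. /t/ is a voiceless stop between vowels /a/ and /a/, so it voices to [d]. /k/ is a voiceless stop between vowels /a/ and /i/, so it voices to [g]. /k/ is a voiceless stop between vowels /e/ and /e/, so it voices to [g]. /t/ is a voiceless stop between vowels /i/ and /i/, so it voices to [d]. → [aeduadagiegeidiu].
/eakoguipou/: /k/ is a voiceless stop between vowels /a/ and /o/, so it voices to [g]. /p/ is a voiceless stop between vowels /i/ and /o/, so it voices to [b]. → [eagoguibou].
/xlopeotuvdoekuton/: /p/ is a voiceless stop between vowels /o/ and /e/, so it voices to [b]. /t/ is a voiceless stop between vowels /o/ and /u/, so it voices to [d]. /k/ is a voiceless stop between vowels /e/ and /u/, so it voices to [g]. /t/ is a voiceless stop between vowels /u/ and /o/, so it voices to [d]. → [xlobeoduvdoegudon].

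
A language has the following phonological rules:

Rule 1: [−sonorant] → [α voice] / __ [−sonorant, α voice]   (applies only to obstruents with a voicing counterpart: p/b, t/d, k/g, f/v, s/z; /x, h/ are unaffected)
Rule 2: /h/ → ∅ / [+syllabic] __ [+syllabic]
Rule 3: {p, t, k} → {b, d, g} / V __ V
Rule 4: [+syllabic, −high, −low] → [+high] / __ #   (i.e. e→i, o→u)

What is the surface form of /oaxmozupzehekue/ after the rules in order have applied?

oaxmozubzeegui

Rule 1 (regressive voicing assimilation): /p/ precedes the voiced obstruent /z/, so it voices to [b] by assimilation. /oaxmozupzehekue/ → oaxmozubzehekue.
Rule 2 (intervocalic h-deletion): /h/ occurs between vowels /e/ and /e/, so it deletes. /oaxmozubzehekue/ → oaxmozubzeekue.
Rule 3 (intervocalic voicing): /k/ is a voiceless stop between vowels /e/ and /u/, so it voices to [g]. /oaxmozubzeekue/ → oaxmozubzeegue.
Rule 4 (final vowel raising): /e/ is a mid vowel in word-final position, so it raises to [i]. /oaxmozubzeegue/ → oaxmozubzeegui.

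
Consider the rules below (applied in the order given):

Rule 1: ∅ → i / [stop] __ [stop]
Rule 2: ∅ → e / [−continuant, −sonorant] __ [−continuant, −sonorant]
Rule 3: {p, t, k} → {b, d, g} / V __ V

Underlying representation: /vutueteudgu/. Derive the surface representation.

vuduedeudigu

Rule 1 (stop-cluster i-epenthesis): /d/ and /g/ form a stop–stop cluster, so [i] is inserted between them. /vutueteudgu/ → vutueteudigu.
Rule 2 (stop-cluster e-epenthesis): no segment meets the environment; /vutueteudigu/ is unchanged.
Rule 3 (intervocalic voicing): /t/ is a voiceless stop between vowels /u/ and /u/, so it voices to [d]. /t/ is a voiceless stop between vowels /e/ and /e/, so it voices to [d]. /vutueteudigu/ → vuduedeudigu.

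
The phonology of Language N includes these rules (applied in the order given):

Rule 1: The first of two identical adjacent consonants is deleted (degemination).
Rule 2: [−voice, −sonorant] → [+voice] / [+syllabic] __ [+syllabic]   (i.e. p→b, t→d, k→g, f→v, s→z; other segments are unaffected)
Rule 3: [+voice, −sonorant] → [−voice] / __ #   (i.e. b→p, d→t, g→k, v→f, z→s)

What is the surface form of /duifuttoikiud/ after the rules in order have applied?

duivudoigiut

Rule 1 (degemination): /tt/ is a geminate; the first /t/ deletes. /duifuttoikiud/ → duifutoikiud.
Rule 2 (intervocalic voicing): /f/ is a voiceless obstruent between vowels /i/ and /u/, so it voices to [v]. /t/ is a voiceless obstruent between vowels /u/ and /o/, so it voices to [d]. /k/ is a voiceless obstruent between vowels /i/ and /i/, so it voices to [g]. /duifutoikiud/ → duivudoigiud.
Rule 3 (final devoicing): /d/ is a voiced obstruent in word-final position, so it devoices to [t]. /duivudoigiud/ → duivudoigiut.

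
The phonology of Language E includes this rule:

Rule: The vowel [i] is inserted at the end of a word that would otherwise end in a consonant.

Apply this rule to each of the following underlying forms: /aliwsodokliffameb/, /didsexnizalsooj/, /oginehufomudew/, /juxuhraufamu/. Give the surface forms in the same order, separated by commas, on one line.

aliwsodokliffamebi, didsexnizalsooji, oginehufomudewi, juxuhraufamu

/aliwsodokliffameb/: the form ends in the consonant /b/, so [i] is inserted word-finally. → [aliwsodokliffamebi].
/didsexnizalsooj/: the form ends in the consonant /j/, so [i] is inserted word-finally. → [didsexnizalsooji].
/oginehufomudew/: the form ends in the consonant /w/, so [i] is inserted word-finally. → [oginehufomudewi].
/juxuhraufamu/: the rule's environment is not met; surfaces unchanged as [juxuhraufamu].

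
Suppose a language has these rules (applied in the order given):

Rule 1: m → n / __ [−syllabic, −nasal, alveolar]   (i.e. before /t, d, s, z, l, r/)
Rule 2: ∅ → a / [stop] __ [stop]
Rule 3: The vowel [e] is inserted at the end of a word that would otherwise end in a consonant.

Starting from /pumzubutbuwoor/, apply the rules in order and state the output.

punzubutabuwoore

Rule 1 (nasal place assimilation): /m/ precedes the alveolar consonant /z/, so it assimilates in place to [n]. /pumzubutbuwoor/ → punzubutbuwoor.
Rule 2 (stop-cluster a-epenthesis): /t/ and /b/ form a stop–stop cluster, so [a] is inserted between them. /punzubutbuwoor/ → punzubutabuwoor.
Rule 3 (final e-epenthesis): the form ends in the consonant /r/, so [e] is inserted word-finally. /punzubutabuwoor/ → punzubutabuwoore.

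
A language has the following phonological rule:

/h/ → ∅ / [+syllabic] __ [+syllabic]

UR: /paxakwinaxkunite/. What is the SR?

No segment of /paxakwinaxkunite/ meets the structural description of the rule, so the form surfaces unchanged.

paxakwinaxkunite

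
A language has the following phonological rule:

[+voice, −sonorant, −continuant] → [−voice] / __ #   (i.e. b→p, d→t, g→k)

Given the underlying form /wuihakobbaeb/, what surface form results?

/b/ is a voiced stop in word-final position, so it devoices to [p].
Surface form: [wuihakobbaep].

wuihakobbaep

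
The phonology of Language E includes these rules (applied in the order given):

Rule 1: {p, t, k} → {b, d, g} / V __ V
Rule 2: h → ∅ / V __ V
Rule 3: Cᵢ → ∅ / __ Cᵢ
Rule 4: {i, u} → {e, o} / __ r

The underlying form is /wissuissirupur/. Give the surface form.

Rule 1 (intervocalic voicing): /p/ is a voiceless stop between vowels /u/ and /u/, so it voices to [b]. /wissuissirupur/ → wissuissirubur.
Rule 2 (intervocalic h-deletion): no segment meets the environment; /wissuissirubur/ is unchanged.
Rule 3 (degemination): /ss/ is a geminate; the first /s/ deletes. /ss/ is a geminate; the first /s/ deletes. /wissuissirubur/ → wisuisirubur.
Rule 4 (pre-rhotic lowering): /i/ is a high vowel immediately before /r/, so it lowers to [e]. /u/ is a high vowel immediately before /r/, so it lowers to [o]. /wisuisirubur/ → wisuiserubor.

wisuiserubor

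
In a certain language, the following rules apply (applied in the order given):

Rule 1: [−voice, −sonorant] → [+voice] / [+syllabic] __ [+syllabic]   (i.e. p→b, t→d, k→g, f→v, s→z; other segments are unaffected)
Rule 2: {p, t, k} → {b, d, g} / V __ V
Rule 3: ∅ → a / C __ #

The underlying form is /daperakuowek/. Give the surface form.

Rule 1 (intervocalic voicing): /p/ is a voiceless obstruent between vowels /a/ and /e/, so it voices to [b]. /k/ is a voiceless obstruent between vowels /a/ and /u/, so it voices to [g]. /daperakuowek/ → daberaguowek.
Rule 2 (intervocalic voicing): no segment meets the environment; /daberaguowek/ is unchanged.
Rule 3 (final a-epenthesis): the form ends in the consonant /k/, so [a] is inserted word-finally. /daberaguowek/ → daberaguoweka.

daberaguoweka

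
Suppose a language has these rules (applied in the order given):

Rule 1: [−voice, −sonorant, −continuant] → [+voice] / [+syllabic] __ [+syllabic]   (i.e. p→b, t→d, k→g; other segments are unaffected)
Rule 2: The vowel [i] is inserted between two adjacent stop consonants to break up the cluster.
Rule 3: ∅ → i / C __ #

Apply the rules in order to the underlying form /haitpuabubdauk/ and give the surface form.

Rule 1 (intervocalic voicing): no segment meets the environment; /haitpuabubdauk/ is unchanged.
Rule 2 (stop-cluster i-epenthesis): /t/ and /p/ form a stop–stop cluster, so [i] is inserted between them. /b/ and /d/ form a stop–stop cluster, so [i] is inserted between them. /haitpuabubdauk/ → haitipuabubidauk.
Rule 3 (final i-epenthesis): the form ends in the consonant /k/, so [i] is inserted word-finally. /haitipuabubidauk/ → haitipuabubidauki.

haitipuabubidauki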